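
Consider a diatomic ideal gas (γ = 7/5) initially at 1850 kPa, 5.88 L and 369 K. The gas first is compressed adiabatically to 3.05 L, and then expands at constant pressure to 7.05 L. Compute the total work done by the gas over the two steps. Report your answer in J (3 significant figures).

W_total ≈ 10400 J

Step 1 (adiabatic): W = (P₁V₁ − P₂V₂)/(γ−1) = (10878 − 14144)/0.4 = -8166 J.
After step 1: P = 4637 kPa, V = 3.05 L, T = 479.8 K.
Step 2 (isobaric): W = PΔV = (4637 kPa)(7.05 − 3.05 L) = 18550 J.
W_total = -8166 + 18550 = 10384 J.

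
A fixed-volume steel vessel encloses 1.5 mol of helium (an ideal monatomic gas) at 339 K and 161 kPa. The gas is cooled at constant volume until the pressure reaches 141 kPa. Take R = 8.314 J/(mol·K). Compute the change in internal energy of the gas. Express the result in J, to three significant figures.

ΔU ≈ -788 J

Constant volume ⇒ W = 0, so Q = ΔU = nCᵥΔT with Cᵥ = 3R/2 = 12.47 J/(mol·K).
At constant V, T₂/T₁ = P₂/P₁ ⇒ ΔT = T₁(P₂/P₁ − 1) = 339·(141/161 − 1) = -42.11 K.
ΔU = (1.5)(12.47)(-42.11) = -787.8 J.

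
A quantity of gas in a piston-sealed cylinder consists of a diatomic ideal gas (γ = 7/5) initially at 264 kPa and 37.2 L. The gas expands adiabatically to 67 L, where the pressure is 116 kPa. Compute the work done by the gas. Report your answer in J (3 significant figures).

Adiabatic: W = (P₁V₁ − P₂V₂)/(γ − 1) with γ = 7/5.
P₁V₁ = 9821 J, P₂V₂ = 7772 J.
W = (9821 − 7772) / 0.4 = 5122 J.

W ≈ 5120 J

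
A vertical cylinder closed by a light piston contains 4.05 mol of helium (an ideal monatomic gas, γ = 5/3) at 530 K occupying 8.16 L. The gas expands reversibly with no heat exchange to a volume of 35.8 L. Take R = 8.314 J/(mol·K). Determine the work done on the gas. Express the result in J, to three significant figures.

Adiabatic: TV^(γ−1) = const with γ = 5/3.
T₂ = T₁ (V₁/V₂)^(γ−1) = 530 × (8.16/35.8)^0.667 = 530 × 0.3731 = 197.8 K.
W_by = nCᵥ(T₁ − T₂) = (4.05)(12.47)(530 − 197.8) = 16780 J.
Work on gas = −W_by = -16780 J.

W ≈ -16800 J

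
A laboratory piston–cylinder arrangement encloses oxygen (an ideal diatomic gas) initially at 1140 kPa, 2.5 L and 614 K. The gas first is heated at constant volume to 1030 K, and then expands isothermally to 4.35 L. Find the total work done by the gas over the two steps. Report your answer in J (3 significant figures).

Step 1 (isochoric): W = 0 (constant volume).
After step 1: P = 1912 kPa (V unchanged).
Step 2 (isothermal): W = P₁V₁ ln(V₂/V₁) = (4781) ln(4.35/2.5) = 2648 J.
W_total = 0 + 2648 = 2648 J.

W_total ≈ 2650 J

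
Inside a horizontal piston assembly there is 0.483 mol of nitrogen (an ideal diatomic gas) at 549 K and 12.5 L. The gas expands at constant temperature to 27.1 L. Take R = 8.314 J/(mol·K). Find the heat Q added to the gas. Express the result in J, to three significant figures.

Q ≈ 1710 J

Isothermal ⇒ ΔU = 0, so Q = W = nRT ln(V₂/V₁).
Q = (0.483)(8.314)(549) ln(27.1/12.5) = 2205 × 0.7738 = 1706 J.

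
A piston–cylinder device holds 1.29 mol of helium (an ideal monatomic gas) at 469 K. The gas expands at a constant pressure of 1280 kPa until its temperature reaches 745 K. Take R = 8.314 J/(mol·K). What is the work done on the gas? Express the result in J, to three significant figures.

W ≈ -2960 J

Isobaric: W = P ΔV = nR ΔT.
W = (1.29)(8.314)(745 − 469) = 2960 J.
Work on gas = −W_by = -2960 J.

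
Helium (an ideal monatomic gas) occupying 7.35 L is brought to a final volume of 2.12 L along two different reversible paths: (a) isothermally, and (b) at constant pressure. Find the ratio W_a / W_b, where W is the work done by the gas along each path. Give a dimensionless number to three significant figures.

W_a / W_b ≈ 1.75

Path (a) isothermal: W = P₁V₁ ln(V₂/V₁) → W_a/(P₁V₁) = -1.243.
Path (b) isobaric: W = P₁(V₂ − V₁) → W_b/(P₁V₁) = -0.7116.
W_a / W_b = -1.243 / -0.7116 = 1.747.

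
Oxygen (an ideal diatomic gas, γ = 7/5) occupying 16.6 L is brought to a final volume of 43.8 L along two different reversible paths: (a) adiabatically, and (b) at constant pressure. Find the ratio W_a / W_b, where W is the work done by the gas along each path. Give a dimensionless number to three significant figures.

W_a / W_b ≈ 0.491

Path (a) adiabatic: W = P₁V₁(1 − (V₁/V₂)^(γ−1))/(γ−1) → W_a/(P₁V₁) = 0.8041.
Path (b) isobaric: W = P₁(V₂ − V₁) → W_b/(P₁V₁) = 1.639.
W_a / W_b = 0.8041 / 1.639 = 0.4908.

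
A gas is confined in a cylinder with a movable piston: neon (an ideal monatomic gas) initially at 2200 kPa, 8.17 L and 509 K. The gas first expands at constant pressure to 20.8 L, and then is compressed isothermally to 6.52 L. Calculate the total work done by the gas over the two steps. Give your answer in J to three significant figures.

W_total ≈ -25300 J

Step 1 (isobaric): W = PΔV = (2200 kPa)(20.8 − 8.17 L) = 27786 J.
After step 1: P = 2200 kPa, V = 20.8 L, T = 1296 K.
Step 2 (isothermal): W = P₁V₁ ln(V₂/V₁) = (45760) ln(6.52/20.8) = -53085 J.
W_total = 27786 − 53085 = -25299 J.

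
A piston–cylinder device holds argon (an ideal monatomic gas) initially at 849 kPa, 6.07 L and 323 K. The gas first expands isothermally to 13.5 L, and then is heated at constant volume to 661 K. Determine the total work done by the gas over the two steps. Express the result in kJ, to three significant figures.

W_total ≈ 4.12 kJ

Step 1 (isothermal): W = P₁V₁ ln(V₂/V₁) = (5153) ln(13.5/6.07) = 4119 J.
Step 2 (isochoric): W = 0 (constant volume).
W_total = 4119 + 0 = 4119 J.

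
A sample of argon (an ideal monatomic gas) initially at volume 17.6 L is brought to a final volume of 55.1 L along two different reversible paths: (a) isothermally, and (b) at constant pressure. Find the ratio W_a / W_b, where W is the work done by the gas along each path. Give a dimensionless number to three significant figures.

Path (a) isothermal: W = P₁V₁ ln(V₂/V₁) → W_a/(P₁V₁) = 1.141.
Path (b) isobaric: W = P₁(V₂ − V₁) → W_b/(P₁V₁) = 2.131.
W_a / W_b = 1.141 / 2.131 = 0.5356.

W_a / W_b ≈ 0.536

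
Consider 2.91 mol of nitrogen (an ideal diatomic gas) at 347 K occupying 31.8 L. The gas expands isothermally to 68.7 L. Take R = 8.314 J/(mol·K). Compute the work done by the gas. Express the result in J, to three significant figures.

Isothermal: W = nRT ln(V₂/V₁).
W = (2.91)(8.314)(347) × ln(68.7/31.8)
  = 8395 × 0.7703
W_by_gas = 6467 J.

W ≈ 6470 J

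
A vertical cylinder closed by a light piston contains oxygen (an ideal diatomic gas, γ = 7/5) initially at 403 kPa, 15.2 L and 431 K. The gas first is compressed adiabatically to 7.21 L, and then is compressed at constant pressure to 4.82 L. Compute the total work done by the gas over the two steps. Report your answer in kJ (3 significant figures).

Step 1 (adiabatic): W = (P₁V₁ − P₂V₂)/(γ−1) = (6126 − 8255)/0.4 = -5323 J.
After step 1: P = 1145 kPa, V = 7.21 L, T = 580.8 K.
Step 2 (isobaric): W = PΔV = (1145 kPa)(4.82 − 7.21 L) = -2736 J.
W_total = -5323 − 2736 = -8060 J.

W_total ≈ -8.06 kJ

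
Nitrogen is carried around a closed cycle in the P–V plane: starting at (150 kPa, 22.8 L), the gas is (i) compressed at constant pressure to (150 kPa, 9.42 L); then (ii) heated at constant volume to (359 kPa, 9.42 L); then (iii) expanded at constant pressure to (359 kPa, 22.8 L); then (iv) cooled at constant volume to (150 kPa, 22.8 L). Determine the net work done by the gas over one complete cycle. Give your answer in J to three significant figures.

W_net ≈ 2800 J

Constant-volume legs do no work.
W(i) = (150)(9.42 − 22.8) = -2007 J; W(iii) = (359)(22.8 − 9.42) = 4803 J.
W_net = -2007 + 4803 = 2796 J (the clockwise enclosed area).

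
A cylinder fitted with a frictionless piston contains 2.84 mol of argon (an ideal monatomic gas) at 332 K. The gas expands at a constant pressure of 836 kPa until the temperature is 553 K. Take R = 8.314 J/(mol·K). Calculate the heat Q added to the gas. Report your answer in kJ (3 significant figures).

Q ≈ 13.0 kJ

Isobaric: W = nRΔT = (2.84)(8.314)(221) = 5218 J.
ΔU = nCᵥΔT with Cᵥ = 3R/2: ΔU = (2.84)(12.47)(221) = 7827 J.
Q = ΔU + W = 7827 + 5218 = 13045 J.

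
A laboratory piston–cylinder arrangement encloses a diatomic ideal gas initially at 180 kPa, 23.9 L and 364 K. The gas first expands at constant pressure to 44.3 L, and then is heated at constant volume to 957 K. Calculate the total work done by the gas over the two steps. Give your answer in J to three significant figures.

W_total ≈ 3670 J

Step 1 (isobaric): W = PΔV = (180 kPa)(44.3 − 23.9 L) = 3672 J.
Step 2 (isochoric): W = 0 (constant volume).
W_total = 3672 + 0 = 3672 J.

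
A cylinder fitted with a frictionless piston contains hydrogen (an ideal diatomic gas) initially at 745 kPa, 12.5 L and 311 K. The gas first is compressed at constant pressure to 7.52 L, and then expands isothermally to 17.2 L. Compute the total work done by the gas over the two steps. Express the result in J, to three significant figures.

W_total ≈ 925 J

Step 1 (isobaric): W = PΔV = (745 kPa)(7.52 − 12.5 L) = -3710 J.
After step 1: P = 745 kPa, V = 7.52 L, T = 187.1 K.
Step 2 (isothermal): W = P₁V₁ ln(V₂/V₁) = (5602) ln(17.2/7.52) = 4635 J.
W_total = -3710 + 4635 = 925 J.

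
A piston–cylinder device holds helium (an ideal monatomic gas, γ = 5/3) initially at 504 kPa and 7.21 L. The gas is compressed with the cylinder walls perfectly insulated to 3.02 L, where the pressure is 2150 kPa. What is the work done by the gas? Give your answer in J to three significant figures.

W ≈ -4290 J

Adiabatic: W = (P₁V₁ − P₂V₂)/(γ − 1) with γ = 5/3.
P₁V₁ = 3634 J, P₂V₂ = 6493 J.
W = (3634 − 6493) / 0.6667 = -4289 J.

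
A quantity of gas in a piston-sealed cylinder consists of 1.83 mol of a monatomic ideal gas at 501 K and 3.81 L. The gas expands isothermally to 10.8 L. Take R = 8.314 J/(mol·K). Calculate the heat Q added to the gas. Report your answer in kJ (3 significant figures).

Isothermal ⇒ ΔU = 0, so Q = W = nRT ln(V₂/V₁).
Q = (1.83)(8.314)(501) ln(10.8/3.81) = 7623 × 1.042 = 7942 J.

Q ≈ 7.94 kJ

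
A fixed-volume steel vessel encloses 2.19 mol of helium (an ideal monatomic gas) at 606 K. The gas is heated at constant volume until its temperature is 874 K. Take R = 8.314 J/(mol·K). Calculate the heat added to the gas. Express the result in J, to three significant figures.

Q ≈ 7320 J

Constant volume ⇒ W = 0, so Q = ΔU = nCᵥΔT with Cᵥ = 3R/2 = 12.47 J/(mol·K).
ΔU = (2.19)(12.47)(874 − 606) = 7319 J.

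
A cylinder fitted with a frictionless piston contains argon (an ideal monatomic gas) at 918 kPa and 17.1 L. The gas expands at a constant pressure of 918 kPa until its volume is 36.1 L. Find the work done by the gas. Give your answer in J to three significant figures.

W ≈ 17400 J

Isobaric: W = P ΔV.
W = (918 kPa)(36.1 − 17.1 L) = (918)(19) = 17442 J.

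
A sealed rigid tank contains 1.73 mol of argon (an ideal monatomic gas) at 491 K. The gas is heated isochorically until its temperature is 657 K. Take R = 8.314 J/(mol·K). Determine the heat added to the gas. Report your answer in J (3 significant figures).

Constant volume ⇒ W = 0, so Q = ΔU = nCᵥΔT with Cᵥ = 3R/2 = 12.47 J/(mol·K).
ΔU = (1.73)(12.47)(657 − 491) = 3581 J.

Q ≈ 3580 J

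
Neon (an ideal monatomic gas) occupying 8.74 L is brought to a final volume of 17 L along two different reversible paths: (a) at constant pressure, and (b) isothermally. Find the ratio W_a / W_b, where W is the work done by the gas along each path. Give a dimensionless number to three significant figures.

W_a / W_b ≈ 1.42

Path (a) isobaric: W = P₁(V₂ − V₁) → W_a/(P₁V₁) = 0.9451.
Path (b) isothermal: W = P₁V₁ ln(V₂/V₁) → W_b/(P₁V₁) = 0.6653.
W_a / W_b = 0.9451 / 0.6653 = 1.421.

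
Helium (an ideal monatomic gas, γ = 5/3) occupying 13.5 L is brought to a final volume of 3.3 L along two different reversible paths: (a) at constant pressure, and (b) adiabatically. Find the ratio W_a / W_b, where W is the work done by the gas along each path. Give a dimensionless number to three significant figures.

Path (a) isobaric: W = P₁(V₂ − V₁) → W_a/(P₁V₁) = -0.7556.
Path (b) adiabatic: W = P₁V₁(1 − (V₁/V₂)^(γ−1))/(γ−1) → W_b/(P₁V₁) = -2.337.
W_a / W_b = -0.7556 / -2.337 = 0.3233.

W_a / W_b ≈ 0.323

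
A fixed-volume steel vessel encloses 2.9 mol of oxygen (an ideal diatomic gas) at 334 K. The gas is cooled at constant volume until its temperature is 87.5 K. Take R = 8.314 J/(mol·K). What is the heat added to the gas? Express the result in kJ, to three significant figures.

Constant volume ⇒ W = 0, so Q = ΔU = nCᵥΔT with Cᵥ = 5R/2 = 20.79 J/(mol·K).
ΔU = (2.9)(20.79)(87.5 − 334) = -14858 J.

Q ≈ -14.9 kJ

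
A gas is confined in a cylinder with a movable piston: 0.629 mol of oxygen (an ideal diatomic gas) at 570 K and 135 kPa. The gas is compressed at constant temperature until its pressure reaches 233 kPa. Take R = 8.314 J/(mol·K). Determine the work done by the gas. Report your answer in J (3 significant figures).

Isothermal process: W = nRT ln(V₂/V₁) = nRT ln(P₁/P₂).
W = (0.629)(8.314)(570) × ln(135/233)
  = 2981 × ln(0.5794) = 2981 × -0.5458
W_by_gas = -1627 J.

W ≈ -1630 J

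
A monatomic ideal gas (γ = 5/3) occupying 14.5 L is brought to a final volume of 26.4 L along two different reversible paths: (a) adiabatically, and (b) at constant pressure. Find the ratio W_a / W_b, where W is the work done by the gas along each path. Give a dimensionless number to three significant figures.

Path (a) adiabatic: W = P₁V₁(1 − (V₁/V₂)^(γ−1))/(γ−1) → W_a/(P₁V₁) = 0.494.
Path (b) isobaric: W = P₁(V₂ − V₁) → W_b/(P₁V₁) = 0.8207.
W_a / W_b = 0.494 / 0.8207 = 0.6019.

W_a / W_b ≈ 0.602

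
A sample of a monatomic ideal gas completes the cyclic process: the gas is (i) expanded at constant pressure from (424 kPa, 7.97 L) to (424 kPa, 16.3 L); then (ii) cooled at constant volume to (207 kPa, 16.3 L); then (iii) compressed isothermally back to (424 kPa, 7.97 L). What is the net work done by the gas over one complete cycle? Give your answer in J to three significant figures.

W_net ≈ 1120 J

Leg (i): W = PΔV = (424)(16.3 − 7.97) = 3532 J.
Leg (ii): W = 0.
Leg (iii): W = PᵢVᵢ ln(V_f/Vᵢ) = (3374) ln(7.97/16.3) = -2414 J.
W_net = 3532 − 2414 = 1118 J.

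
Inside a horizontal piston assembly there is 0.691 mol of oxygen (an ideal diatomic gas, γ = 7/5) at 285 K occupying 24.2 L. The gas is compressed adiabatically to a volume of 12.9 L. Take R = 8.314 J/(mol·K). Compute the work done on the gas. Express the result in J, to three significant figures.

W ≈ 1170 J

Adiabatic: TV^(γ−1) = const with γ = 7/5.
T₂ = T₁ (V₁/V₂)^(γ−1) = 285 × (24.2/12.9)^0.4 = 285 × 1.286 = 366.6 K.
W_by = nCᵥ(T₁ − T₂) = (0.691)(20.79)(285 − 366.6) = -1171 J.
Work on gas = −W_by = 1171 J.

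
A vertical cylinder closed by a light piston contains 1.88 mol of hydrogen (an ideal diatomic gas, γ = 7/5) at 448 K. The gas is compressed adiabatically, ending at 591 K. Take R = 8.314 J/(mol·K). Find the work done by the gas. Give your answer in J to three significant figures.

Adiabatic ⇒ Q = 0, so W_by = −ΔU = nCᵥ(T₁ − T₂).
Cᵥ = 5R/2 = 20.79 J/(mol·K).
W = (1.88)(20.79)(448 − 591) = -5588 J.

W ≈ -5590 J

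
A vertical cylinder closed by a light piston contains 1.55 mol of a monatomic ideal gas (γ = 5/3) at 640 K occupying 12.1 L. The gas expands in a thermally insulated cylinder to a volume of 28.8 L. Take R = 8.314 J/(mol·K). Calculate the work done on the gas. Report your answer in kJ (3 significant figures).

W ≈ -5.43 kJ

Adiabatic: TV^(γ−1) = const with γ = 5/3.
T₂ = T₁ (V₁/V₂)^(γ−1) = 640 × (12.1/28.8)^0.667 = 640 × 0.561 = 359 K.
W_by = nCᵥ(T₁ − T₂) = (1.55)(12.47)(640 − 359) = 5432 J.
Work on gas = −W_by = -5432 J.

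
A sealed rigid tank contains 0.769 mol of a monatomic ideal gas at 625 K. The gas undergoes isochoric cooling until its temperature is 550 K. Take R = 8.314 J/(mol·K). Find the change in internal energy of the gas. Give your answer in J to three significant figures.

Constant volume ⇒ W = 0, so Q = ΔU = nCᵥΔT with Cᵥ = 3R/2 = 12.47 J/(mol·K).
ΔU = (0.769)(12.47)(550 − 625) = -719.3 J.

ΔU ≈ -719 J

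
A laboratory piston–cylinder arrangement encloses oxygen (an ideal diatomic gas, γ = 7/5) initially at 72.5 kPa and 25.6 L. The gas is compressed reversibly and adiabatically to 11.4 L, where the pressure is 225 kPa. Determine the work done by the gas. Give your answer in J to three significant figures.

W ≈ -1770 J

Adiabatic: W = (P₁V₁ − P₂V₂)/(γ − 1) with γ = 7/5.
P₁V₁ = 1856 J, P₂V₂ = 2565 J.
W = (1856 − 2565) / 0.4 = -1773 J.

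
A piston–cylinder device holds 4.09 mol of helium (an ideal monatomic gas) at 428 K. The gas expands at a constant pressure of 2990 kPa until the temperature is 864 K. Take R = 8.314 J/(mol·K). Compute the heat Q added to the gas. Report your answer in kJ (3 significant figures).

Isobaric: W = nRΔT = (4.09)(8.314)(436) = 14826 J.
ΔU = nCᵥΔT with Cᵥ = 3R/2: ΔU = (4.09)(12.47)(436) = 22239 J.
Q = ΔU + W = 22239 + 14826 = 37065 J.

Q ≈ 37.1 kJ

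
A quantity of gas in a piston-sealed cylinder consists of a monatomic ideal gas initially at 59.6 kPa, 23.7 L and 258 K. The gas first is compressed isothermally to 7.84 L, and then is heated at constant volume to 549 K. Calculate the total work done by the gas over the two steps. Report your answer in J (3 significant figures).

W_total ≈ -1560 J

Step 1 (isothermal): W = P₁V₁ ln(V₂/V₁) = (1413) ln(7.84/23.7) = -1563 J.
Step 2 (isochoric): W = 0 (constant volume).
W_total = -1563 + 0 = -1563 J.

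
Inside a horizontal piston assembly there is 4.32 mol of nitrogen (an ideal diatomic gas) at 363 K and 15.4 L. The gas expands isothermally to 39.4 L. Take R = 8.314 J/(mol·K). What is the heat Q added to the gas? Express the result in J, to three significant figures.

Q ≈ 12200 J

Isothermal ⇒ ΔU = 0, so Q = W = nRT ln(V₂/V₁).
Q = (4.32)(8.314)(363) ln(39.4/15.4) = 13038 × 0.9394 = 12248 J.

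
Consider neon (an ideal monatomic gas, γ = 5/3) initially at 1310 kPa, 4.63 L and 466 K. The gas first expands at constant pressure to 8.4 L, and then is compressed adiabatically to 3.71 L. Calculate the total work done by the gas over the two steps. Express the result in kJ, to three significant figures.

Step 1 (isobaric): W = PΔV = (1310 kPa)(8.4 − 4.63 L) = 4939 J.
After step 1: P = 1310 kPa, V = 8.4 L, T = 845.4 K.
Step 2 (adiabatic): W = (P₁V₁ − P₂V₂)/(γ−1) = (11004 − 18974)/0.667 = -11955 J.
W_total = 4939 − 11955 = -7016 J.

W_total ≈ -7.02 kJ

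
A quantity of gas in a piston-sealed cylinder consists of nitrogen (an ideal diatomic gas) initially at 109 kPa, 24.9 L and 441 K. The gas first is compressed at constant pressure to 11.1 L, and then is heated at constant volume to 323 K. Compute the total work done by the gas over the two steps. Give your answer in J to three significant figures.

Step 1 (isobaric): W = PΔV = (109 kPa)(11.1 − 24.9 L) = -1504 J.
Step 2 (isochoric): W = 0 (constant volume).
W_total = -1504 + 0 = -1504 J.

W_total ≈ -1500 J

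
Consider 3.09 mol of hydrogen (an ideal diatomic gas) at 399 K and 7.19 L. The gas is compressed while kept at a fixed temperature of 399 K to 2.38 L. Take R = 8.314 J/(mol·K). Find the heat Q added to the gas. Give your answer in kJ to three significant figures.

Q ≈ -11.3 kJ

Isothermal ⇒ ΔU = 0, so Q = W = nRT ln(V₂/V₁).
Q = (3.09)(8.314)(399) ln(2.38/7.19) = 10250 × -1.106 = -11333 J.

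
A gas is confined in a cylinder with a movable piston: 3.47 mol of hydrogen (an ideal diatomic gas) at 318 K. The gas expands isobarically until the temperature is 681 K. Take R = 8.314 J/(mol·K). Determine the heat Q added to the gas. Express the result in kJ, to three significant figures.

Q ≈ 36.7 kJ

Isobaric: W = nRΔT = (3.47)(8.314)(363) = 10472 J.
ΔU = nCᵥΔT with Cᵥ = 5R/2: ΔU = (3.47)(20.79)(363) = 26181 J.
Q = ΔU + W = 26181 + 10472 = 36653 J.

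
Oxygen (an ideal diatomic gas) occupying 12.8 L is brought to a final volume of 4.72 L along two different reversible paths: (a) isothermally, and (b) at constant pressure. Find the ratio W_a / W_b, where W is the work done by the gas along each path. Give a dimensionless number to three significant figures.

W_a / W_b ≈ 1.58

Path (a) isothermal: W = P₁V₁ ln(V₂/V₁) → W_a/(P₁V₁) = -0.9976.
Path (b) isobaric: W = P₁(V₂ − V₁) → W_b/(P₁V₁) = -0.6313.
W_a / W_b = -0.9976 / -0.6313 = 1.58.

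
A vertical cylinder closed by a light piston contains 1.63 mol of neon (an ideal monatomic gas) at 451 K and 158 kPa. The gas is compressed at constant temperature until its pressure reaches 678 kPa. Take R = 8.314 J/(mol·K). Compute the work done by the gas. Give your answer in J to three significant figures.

Isothermal process: W = nRT ln(V₂/V₁) = nRT ln(P₁/P₂).
W = (1.63)(8.314)(451) × ln(158/678)
  = 6112 × ln(0.233) = 6112 × -1.457
W_by_gas = -8902 J.

W ≈ -8900 J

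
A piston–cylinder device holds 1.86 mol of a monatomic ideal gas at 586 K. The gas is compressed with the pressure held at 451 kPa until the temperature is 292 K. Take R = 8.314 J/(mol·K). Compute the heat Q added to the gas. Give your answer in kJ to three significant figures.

Q ≈ -11.4 kJ

Isobaric: W = nRΔT = (1.86)(8.314)(-294) = -4546 J.
ΔU = nCᵥΔT with Cᵥ = 3R/2: ΔU = (1.86)(12.47)(-294) = -6820 J.
Q = ΔU + W = -6820 − 4546 = -11366 J.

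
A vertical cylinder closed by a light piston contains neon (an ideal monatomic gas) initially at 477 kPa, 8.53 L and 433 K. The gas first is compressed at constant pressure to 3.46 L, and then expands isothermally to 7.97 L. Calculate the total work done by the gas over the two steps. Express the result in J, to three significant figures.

Step 1 (isobaric): W = PΔV = (477 kPa)(3.46 − 8.53 L) = -2418 J.
After step 1: P = 477 kPa, V = 3.46 L, T = 175.6 K.
Step 2 (isothermal): W = P₁V₁ ln(V₂/V₁) = (1650) ln(7.97/3.46) = 1377 J.
W_total = -2418 + 1377 = -1041 J.

W_total ≈ -1040 J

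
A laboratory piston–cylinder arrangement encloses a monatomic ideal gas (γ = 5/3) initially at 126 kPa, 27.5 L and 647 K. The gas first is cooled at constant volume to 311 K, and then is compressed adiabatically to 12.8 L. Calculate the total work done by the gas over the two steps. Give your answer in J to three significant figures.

W_total ≈ -1660 J

Step 1 (isochoric): W = 0 (constant volume).
After step 1: P = 60.57 kPa (V unchanged).
Step 2 (adiabatic): W = (P₁V₁ − P₂V₂)/(γ−1) = (1666 − 2773)/0.667 = -1661 J.
W_total = 0 − 1661 = -1661 J.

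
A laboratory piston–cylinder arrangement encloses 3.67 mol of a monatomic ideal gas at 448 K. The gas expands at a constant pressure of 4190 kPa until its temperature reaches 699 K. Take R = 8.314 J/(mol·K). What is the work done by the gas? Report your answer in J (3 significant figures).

Isobaric: W = P ΔV = nR ΔT.
W = (3.67)(8.314)(699 − 448) = 7659 J.

W ≈ 7660 J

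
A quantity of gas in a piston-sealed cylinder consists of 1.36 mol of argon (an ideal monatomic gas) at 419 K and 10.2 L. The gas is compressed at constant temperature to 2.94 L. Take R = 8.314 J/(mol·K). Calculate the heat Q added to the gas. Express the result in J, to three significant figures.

Isothermal ⇒ ΔU = 0, so Q = W = nRT ln(V₂/V₁).
Q = (1.36)(8.314)(419) ln(2.94/10.2) = 4738 × -1.244 = -5894 J.

Q ≈ -5890 J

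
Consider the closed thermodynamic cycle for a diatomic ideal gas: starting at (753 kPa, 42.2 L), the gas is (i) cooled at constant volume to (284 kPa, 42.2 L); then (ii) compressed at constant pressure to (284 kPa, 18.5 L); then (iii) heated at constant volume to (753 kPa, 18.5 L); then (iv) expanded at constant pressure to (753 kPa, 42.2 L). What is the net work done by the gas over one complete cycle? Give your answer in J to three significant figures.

W_net ≈ 11100 J

Constant-volume legs do no work.
W(ii) = (284)(18.5 − 42.2) = -6731 J; W(iv) = (753)(42.2 − 18.5) = 17846 J.
W_net = -6731 + 17846 = 11115 J (the clockwise enclosed area).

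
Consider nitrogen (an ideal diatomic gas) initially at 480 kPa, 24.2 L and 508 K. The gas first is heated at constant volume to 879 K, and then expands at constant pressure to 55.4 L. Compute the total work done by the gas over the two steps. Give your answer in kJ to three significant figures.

Step 1 (isochoric): W = 0 (constant volume).
After step 1: P = 830.6 kPa (V unchanged).
Step 2 (isobaric): W = PΔV = (830.6 kPa)(55.4 − 24.2 L) = 25913 J.
W_total = 0 + 25913 = 25913 J.

W_total ≈ 25.9 kJ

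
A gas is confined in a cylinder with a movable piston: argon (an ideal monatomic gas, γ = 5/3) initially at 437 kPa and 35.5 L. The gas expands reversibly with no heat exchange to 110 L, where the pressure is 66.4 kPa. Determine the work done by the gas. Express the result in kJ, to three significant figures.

W ≈ 12.3 kJ

Adiabatic: W = (P₁V₁ − P₂V₂)/(γ − 1) with γ = 5/3.
P₁V₁ = 15514 J, P₂V₂ = 7304 J.
W = (15514 − 7304) / 0.6667 = 12314 J.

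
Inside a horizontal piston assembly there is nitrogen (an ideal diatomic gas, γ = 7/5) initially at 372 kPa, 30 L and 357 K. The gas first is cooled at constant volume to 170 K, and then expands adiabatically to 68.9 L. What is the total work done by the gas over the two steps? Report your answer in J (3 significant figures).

W_total ≈ 3760 J

Step 1 (isochoric): W = 0 (constant volume).
After step 1: P = 177.1 kPa (V unchanged).
Step 2 (adiabatic): W = (P₁V₁ − P₂V₂)/(γ−1) = (5314 − 3811)/0.4 = 3759 J.
W_total = 0 + 3759 = 3759 J.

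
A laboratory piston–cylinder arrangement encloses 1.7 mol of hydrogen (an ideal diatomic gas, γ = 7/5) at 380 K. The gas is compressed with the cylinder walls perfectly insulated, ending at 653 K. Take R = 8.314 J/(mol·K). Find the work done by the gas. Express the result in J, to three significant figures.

Adiabatic ⇒ Q = 0, so W_by = −ΔU = nCᵥ(T₁ − T₂).
Cᵥ = 5R/2 = 20.79 J/(mol·K).
W = (1.7)(20.79)(380 − 653) = -9646 J.

W ≈ -9650 J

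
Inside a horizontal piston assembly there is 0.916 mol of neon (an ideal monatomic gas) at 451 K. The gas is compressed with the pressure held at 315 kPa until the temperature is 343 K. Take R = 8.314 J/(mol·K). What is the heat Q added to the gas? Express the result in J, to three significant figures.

Q ≈ -2060 J

Isobaric: W = nRΔT = (0.916)(8.314)(-108) = -822.5 J.
ΔU = nCᵥΔT with Cᵥ = 3R/2: ΔU = (0.916)(12.47)(-108) = -1234 J.
Q = ΔU + W = -1234 − 822.5 = -2056 J.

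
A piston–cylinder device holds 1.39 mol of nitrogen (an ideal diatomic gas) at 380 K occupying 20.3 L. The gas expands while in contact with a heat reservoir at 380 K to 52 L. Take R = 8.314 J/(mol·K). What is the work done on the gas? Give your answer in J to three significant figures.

Isothermal: W = nRT ln(V₂/V₁).
W = (1.39)(8.314)(380) × ln(52/20.3)
  = 4391 × 0.9406
W_by_gas = 4131 J; work on gas = −W_by = -4131 J.

W ≈ -4130 J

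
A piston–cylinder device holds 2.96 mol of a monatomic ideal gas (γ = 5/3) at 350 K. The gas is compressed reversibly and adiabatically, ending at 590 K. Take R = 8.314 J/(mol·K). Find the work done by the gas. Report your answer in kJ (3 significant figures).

W ≈ -8.86 kJ

Adiabatic ⇒ Q = 0, so W_by = −ΔU = nCᵥ(T₁ − T₂).
Cᵥ = 3R/2 = 12.47 J/(mol·K).
W = (2.96)(12.47)(350 − 590) = -8859 J.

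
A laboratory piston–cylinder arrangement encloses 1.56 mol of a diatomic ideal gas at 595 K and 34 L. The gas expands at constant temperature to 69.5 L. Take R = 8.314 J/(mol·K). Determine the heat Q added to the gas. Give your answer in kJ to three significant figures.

Isothermal ⇒ ΔU = 0, so Q = W = nRT ln(V₂/V₁).
Q = (1.56)(8.314)(595) ln(69.5/34) = 7717 × 0.715 = 5517 J.

Q ≈ 5.52 kJ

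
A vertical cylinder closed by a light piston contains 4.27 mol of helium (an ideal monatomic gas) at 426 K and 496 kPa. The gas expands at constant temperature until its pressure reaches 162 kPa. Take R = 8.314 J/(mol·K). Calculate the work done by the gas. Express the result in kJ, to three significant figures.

Isothermal process: W = nRT ln(V₂/V₁) = nRT ln(P₁/P₂).
W = (4.27)(8.314)(426) × ln(496/162)
  = 15123 × ln(3.062) = 15123 × 1.119
W_by_gas = 16923 J.

W ≈ 16.9 kJ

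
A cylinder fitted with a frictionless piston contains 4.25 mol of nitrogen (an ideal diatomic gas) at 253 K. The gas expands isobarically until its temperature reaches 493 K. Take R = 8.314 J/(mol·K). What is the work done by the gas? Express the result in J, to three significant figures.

W ≈ 8480 J

Isobaric: W = P ΔV = nR ΔT.
W = (4.25)(8.314)(493 − 253) = 8480 J.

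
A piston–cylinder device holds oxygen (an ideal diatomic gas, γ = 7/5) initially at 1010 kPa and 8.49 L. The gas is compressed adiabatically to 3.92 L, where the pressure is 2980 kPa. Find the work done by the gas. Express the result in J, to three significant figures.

Adiabatic: W = (P₁V₁ − P₂V₂)/(γ − 1) with γ = 7/5.
P₁V₁ = 8575 J, P₂V₂ = 11682 J.
W = (8575 − 11682) / 0.4 = -7767 J.

W ≈ -7770 J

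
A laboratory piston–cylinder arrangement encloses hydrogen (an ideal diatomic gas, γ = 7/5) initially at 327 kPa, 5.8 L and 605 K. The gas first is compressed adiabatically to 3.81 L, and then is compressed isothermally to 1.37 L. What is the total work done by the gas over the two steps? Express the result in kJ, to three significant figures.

W_total ≈ -3.16 kJ

Step 1 (adiabatic): W = (P₁V₁ − P₂V₂)/(γ−1) = (1897 − 2244)/0.4 = -867.9 J.
After step 1: P = 588.9 kPa, V = 3.81 L, T = 715.7 K.
Step 2 (isothermal): W = P₁V₁ ln(V₂/V₁) = (2244) ln(1.37/3.81) = -2295 J.
W_total = -867.9 − 2295 = -3163 J.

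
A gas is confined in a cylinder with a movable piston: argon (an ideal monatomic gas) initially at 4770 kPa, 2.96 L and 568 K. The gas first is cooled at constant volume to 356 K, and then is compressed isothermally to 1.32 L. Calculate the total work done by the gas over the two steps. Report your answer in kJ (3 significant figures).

Step 1 (isochoric): W = 0 (constant volume).
After step 1: P = 2990 kPa (V unchanged).
Step 2 (isothermal): W = P₁V₁ ln(V₂/V₁) = (8849) ln(1.32/2.96) = -7146 J.
W_total = 0 − 7146 = -7146 J.

W_total ≈ -7.15 kJ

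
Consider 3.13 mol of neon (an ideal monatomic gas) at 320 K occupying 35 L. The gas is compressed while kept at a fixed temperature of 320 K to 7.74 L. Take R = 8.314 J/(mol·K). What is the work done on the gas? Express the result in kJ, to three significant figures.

Isothermal: W = nRT ln(V₂/V₁).
W = (3.13)(8.314)(320) × ln(7.74/35)
  = 8327 × -1.509
W_by_gas = -12565 J; work on gas = −W_by = 12565 J.

W ≈ 12.6 kJ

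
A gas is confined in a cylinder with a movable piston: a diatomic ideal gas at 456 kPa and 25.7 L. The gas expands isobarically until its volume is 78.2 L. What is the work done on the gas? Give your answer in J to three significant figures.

Isobaric: W = P ΔV.
W = (456 kPa)(78.2 − 25.7 L) = (456)(52.5) = 23940 J.
Work on gas = −W_by = -23940 J.

W ≈ -23900 J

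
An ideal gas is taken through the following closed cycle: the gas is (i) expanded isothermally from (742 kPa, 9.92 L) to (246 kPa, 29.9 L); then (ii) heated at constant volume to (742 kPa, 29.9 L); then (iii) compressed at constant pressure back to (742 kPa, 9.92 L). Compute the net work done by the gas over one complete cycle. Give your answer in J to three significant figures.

Leg (i): W = PᵢVᵢ ln(V_f/Vᵢ) = (7361) ln(29.9/9.92) = 8121 J.
Leg (ii): W = 0.
Leg (iii): W = PΔV = (742)(9.92 − 29.9) = -14825 J.
W_net = 8121 − 14825 = -6704 J.

W_net ≈ -6700 J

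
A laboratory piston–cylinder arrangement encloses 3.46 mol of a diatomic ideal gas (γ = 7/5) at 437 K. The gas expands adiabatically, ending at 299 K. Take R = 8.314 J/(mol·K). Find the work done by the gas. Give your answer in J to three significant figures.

W ≈ 9920 J

Adiabatic ⇒ Q = 0, so W_by = −ΔU = nCᵥ(T₁ − T₂).
Cᵥ = 5R/2 = 20.79 J/(mol·K).
W = (3.46)(20.79)(437 − 299) = 9924 J.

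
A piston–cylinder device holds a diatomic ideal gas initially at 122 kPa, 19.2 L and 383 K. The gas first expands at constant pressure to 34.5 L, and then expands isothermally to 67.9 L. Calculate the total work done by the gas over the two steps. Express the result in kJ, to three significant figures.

W_total ≈ 4.72 kJ

Step 1 (isobaric): W = PΔV = (122 kPa)(34.5 − 19.2 L) = 1867 J.
After step 1: P = 122 kPa, V = 34.5 L, T = 688.2 K.
Step 2 (isothermal): W = P₁V₁ ln(V₂/V₁) = (4209) ln(67.9/34.5) = 2850 J.
W_total = 1867 + 2850 = 4716 J.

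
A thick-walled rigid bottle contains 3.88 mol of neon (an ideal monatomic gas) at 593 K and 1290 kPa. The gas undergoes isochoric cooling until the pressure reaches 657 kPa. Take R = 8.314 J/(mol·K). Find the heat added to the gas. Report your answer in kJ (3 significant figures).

Constant volume ⇒ W = 0, so Q = ΔU = nCᵥΔT with Cᵥ = 3R/2 = 12.47 J/(mol·K).
At constant V, T₂/T₁ = P₂/P₁ ⇒ ΔT = T₁(P₂/P₁ − 1) = 593·(657/1290 − 1) = -291 K.
ΔU = (3.88)(12.47)(-291) = -14080 J.

Q ≈ -14.1 kJ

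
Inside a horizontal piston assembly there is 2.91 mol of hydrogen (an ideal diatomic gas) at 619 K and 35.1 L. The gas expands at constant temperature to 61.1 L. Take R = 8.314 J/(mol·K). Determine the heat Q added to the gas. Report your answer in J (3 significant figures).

Q ≈ 8300 J

Isothermal ⇒ ΔU = 0, so Q = W = nRT ln(V₂/V₁).
Q = (2.91)(8.314)(619) ln(61.1/35.1) = 14976 × 0.5543 = 8301 J.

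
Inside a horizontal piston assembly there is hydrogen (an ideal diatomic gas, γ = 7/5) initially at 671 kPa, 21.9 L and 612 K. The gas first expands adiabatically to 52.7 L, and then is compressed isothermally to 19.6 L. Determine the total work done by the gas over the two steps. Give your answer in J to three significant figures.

Step 1 (adiabatic): W = (P₁V₁ − P₂V₂)/(γ−1) = (14695 − 10342)/0.4 = 10881 J.
After step 1: P = 196.2 kPa, V = 52.7 L, T = 430.7 K.
Step 2 (isothermal): W = P₁V₁ ln(V₂/V₁) = (10342) ln(19.6/52.7) = -10229 J.
W_total = 10881 − 10229 = 651.8 J.

W_total ≈ 652 J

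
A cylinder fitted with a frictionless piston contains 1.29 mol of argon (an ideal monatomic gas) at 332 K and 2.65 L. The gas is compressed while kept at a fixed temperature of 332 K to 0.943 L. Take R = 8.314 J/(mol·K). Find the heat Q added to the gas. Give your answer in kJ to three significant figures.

Q ≈ -3.68 kJ

Isothermal ⇒ ΔU = 0, so Q = W = nRT ln(V₂/V₁).
Q = (1.29)(8.314)(332) ln(0.943/2.65) = 3561 × -1.033 = -3679 J.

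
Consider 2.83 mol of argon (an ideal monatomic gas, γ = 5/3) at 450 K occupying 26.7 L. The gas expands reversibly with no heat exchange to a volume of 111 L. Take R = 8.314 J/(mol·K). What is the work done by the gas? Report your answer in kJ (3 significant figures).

W ≈ 9.74 kJ

Adiabatic: TV^(γ−1) = const with γ = 5/3.
T₂ = T₁ (V₁/V₂)^(γ−1) = 450 × (26.7/111)^0.667 = 450 × 0.3868 = 174 K.
W_by = nCᵥ(T₁ − T₂) = (2.83)(12.47)(450 − 174) = 9739 J.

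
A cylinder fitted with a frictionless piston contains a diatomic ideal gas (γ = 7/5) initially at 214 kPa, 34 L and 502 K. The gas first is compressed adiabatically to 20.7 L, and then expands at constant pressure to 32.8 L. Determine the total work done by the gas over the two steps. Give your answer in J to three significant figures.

Step 1 (adiabatic): W = (P₁V₁ − P₂V₂)/(γ−1) = (7276 − 8874)/0.4 = -3994 J.
After step 1: P = 428.7 kPa, V = 20.7 L, T = 612.2 K.
Step 2 (isobaric): W = PΔV = (428.7 kPa)(32.8 − 20.7 L) = 5187 J.
W_total = -3994 + 5187 = 1193 J.

W_total ≈ 1190 J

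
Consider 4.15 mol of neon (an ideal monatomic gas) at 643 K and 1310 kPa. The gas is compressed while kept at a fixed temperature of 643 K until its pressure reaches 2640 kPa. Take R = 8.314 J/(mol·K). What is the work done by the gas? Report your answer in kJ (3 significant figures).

Isothermal process: W = nRT ln(V₂/V₁) = nRT ln(P₁/P₂).
W = (4.15)(8.314)(643) × ln(1310/2640)
  = 22185 × ln(0.4962) = 22185 × -0.7008
W_by_gas = -15547 J.

W ≈ -15.5 kJ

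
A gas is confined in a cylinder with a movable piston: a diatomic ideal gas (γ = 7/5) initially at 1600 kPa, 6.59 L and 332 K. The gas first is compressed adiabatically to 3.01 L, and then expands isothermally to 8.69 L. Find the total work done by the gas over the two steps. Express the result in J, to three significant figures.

Step 1 (adiabatic): W = (P₁V₁ − P₂V₂)/(γ−1) = (10544 − 14426)/0.4 = -9704 J.
After step 1: P = 4793 kPa, V = 3.01 L, T = 454.2 K.
Step 2 (isothermal): W = P₁V₁ ln(V₂/V₁) = (14426) ln(8.69/3.01) = 15294 J.
W_total = -9704 + 15294 = 5591 J.

W_total ≈ 5590 J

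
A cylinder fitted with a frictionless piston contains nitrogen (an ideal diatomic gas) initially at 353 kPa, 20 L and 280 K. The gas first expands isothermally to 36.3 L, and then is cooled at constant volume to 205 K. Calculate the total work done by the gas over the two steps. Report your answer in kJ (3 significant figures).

W_total ≈ 4.21 kJ

Step 1 (isothermal): W = P₁V₁ ln(V₂/V₁) = (7060) ln(36.3/20) = 4208 J.
Step 2 (isochoric): W = 0 (constant volume).
W_total = 4208 + 0 = 4208 J.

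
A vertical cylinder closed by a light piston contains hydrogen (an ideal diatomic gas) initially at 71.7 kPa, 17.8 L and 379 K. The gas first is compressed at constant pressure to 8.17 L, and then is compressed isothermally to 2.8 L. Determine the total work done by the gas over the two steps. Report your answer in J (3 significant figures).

W_total ≈ -1320 J

Step 1 (isobaric): W = PΔV = (71.7 kPa)(8.17 − 17.8 L) = -690.5 J.
After step 1: P = 71.7 kPa, V = 8.17 L, T = 174 K.
Step 2 (isothermal): W = P₁V₁ ln(V₂/V₁) = (585.8) ln(2.8/8.17) = -627.3 J.
W_total = -690.5 − 627.3 = -1318 J.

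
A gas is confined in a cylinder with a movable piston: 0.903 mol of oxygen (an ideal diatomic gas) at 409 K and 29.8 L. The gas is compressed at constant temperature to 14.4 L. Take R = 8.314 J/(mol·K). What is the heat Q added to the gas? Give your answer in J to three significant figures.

Q ≈ -2230 J

Isothermal ⇒ ΔU = 0, so Q = W = nRT ln(V₂/V₁).
Q = (0.903)(8.314)(409) ln(14.4/29.8) = 3071 × -0.7273 = -2233 J.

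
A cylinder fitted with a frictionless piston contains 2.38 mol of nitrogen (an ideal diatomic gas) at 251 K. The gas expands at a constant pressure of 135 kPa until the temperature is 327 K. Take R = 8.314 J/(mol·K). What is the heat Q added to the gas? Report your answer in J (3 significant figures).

Q ≈ 5260 J

Isobaric: W = nRΔT = (2.38)(8.314)(76) = 1504 J.
ΔU = nCᵥΔT with Cᵥ = 5R/2: ΔU = (2.38)(20.79)(76) = 3760 J.
Q = ΔU + W = 3760 + 1504 = 5263 J.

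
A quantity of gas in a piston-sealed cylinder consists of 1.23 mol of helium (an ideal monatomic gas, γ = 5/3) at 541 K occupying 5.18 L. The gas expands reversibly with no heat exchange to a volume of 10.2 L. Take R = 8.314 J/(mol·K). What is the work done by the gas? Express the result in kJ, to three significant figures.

Adiabatic: TV^(γ−1) = const with γ = 5/3.
T₂ = T₁ (V₁/V₂)^(γ−1) = 541 × (5.18/10.2)^0.667 = 541 × 0.6365 = 344.4 K.
W_by = nCᵥ(T₁ − T₂) = (1.23)(12.47)(541 − 344.4) = 3016 J.

W ≈ 3.02 kJ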